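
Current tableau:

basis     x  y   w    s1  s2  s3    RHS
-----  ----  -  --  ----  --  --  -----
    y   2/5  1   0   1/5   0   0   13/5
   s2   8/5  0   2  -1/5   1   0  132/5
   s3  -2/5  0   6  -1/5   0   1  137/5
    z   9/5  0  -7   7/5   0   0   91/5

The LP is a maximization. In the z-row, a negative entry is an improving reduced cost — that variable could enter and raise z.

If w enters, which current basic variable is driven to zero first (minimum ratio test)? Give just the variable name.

Ratios: row 1 (y): entry 0 ≤ 0, skip; row 2 (s2): (132/5)/2 = 66/5; row 3 (s3): (137/5)/6 = 137/30.
Minimum ratio 137/30 is in the s3 row, so s3 leaves.

s3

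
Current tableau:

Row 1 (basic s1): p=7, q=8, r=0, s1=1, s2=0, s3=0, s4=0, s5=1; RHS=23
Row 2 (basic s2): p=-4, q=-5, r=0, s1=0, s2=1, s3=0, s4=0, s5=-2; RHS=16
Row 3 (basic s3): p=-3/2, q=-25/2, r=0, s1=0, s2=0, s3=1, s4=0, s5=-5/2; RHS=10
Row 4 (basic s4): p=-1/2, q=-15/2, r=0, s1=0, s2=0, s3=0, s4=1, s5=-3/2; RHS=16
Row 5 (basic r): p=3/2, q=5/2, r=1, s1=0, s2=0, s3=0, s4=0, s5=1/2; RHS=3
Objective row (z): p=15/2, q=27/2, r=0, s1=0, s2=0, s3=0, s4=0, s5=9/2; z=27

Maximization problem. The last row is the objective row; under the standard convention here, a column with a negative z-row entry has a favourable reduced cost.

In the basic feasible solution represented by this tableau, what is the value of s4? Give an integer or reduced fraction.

16

s4 is basic (row 4); its value is the RHS of that row: 16.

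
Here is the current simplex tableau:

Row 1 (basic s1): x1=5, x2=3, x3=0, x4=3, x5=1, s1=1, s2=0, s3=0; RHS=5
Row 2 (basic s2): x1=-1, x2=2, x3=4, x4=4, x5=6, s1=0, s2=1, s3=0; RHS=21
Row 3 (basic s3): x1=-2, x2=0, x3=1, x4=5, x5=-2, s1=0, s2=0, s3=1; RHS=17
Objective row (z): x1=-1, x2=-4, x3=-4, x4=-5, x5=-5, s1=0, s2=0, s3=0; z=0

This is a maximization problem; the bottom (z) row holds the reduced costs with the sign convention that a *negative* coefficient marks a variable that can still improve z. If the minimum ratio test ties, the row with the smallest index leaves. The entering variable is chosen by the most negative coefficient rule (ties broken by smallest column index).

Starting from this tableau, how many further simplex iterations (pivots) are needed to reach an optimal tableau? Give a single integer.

3

pivot: x4 in, s1 out → z = 25/3
pivot: x3 in, s2 out → z = 68/3
pivot: x2 in, x4 out → z = 73/3
No improving column remains; optimal.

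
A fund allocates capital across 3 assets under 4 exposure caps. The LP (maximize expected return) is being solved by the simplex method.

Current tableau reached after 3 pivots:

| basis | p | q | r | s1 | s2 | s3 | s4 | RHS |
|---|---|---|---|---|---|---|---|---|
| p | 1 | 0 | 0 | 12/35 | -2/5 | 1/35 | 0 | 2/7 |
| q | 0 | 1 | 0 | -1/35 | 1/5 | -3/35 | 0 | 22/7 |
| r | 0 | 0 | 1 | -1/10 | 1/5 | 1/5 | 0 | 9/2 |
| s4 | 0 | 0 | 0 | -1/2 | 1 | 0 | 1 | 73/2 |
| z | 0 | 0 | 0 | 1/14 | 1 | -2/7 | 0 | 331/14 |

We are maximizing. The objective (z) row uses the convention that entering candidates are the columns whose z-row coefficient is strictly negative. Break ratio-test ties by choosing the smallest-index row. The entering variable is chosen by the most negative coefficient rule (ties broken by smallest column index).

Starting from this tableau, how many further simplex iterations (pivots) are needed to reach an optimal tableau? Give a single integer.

2

pivot: s3 in, p out → z = 53/2
pivot: s2 in, r out → z = 29
No improving column remains; optimal.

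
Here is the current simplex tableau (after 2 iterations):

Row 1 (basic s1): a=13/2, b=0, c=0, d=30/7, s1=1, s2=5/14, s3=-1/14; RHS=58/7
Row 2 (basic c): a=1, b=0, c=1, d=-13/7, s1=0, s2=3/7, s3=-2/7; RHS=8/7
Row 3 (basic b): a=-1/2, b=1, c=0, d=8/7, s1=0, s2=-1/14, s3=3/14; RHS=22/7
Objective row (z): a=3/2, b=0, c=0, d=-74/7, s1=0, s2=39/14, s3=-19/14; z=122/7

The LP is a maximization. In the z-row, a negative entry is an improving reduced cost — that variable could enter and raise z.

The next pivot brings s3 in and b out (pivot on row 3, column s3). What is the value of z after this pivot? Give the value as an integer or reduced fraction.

112/3

Minimum ratio for s3: (22/7)/(3/14) = 44/3.
z changes by −(z-row coeff of s3)·ratio = −(-19/14)·(44/3) = 418/21.
New z = 122/7 + (418/21) = 112/3.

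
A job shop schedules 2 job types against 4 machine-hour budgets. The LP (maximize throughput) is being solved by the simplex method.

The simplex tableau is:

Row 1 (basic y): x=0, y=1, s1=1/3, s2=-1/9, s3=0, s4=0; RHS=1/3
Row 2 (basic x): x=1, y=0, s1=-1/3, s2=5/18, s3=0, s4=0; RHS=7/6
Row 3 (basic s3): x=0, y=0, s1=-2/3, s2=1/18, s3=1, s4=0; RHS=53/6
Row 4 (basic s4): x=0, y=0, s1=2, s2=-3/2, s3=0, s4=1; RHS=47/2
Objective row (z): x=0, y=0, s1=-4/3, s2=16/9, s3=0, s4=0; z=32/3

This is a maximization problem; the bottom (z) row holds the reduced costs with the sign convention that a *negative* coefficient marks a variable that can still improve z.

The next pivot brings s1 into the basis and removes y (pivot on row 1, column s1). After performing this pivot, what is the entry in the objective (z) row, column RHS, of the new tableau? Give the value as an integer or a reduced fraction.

Pivot element is row 1, column s1: 1/3.
Normalize row 1: new (row 1, RHS) = (1/3)/(1/3) = 1.
z-row ← z-row − (-4/3)·(new row 1): 32/3 − (-4/3)·1 = 12.

12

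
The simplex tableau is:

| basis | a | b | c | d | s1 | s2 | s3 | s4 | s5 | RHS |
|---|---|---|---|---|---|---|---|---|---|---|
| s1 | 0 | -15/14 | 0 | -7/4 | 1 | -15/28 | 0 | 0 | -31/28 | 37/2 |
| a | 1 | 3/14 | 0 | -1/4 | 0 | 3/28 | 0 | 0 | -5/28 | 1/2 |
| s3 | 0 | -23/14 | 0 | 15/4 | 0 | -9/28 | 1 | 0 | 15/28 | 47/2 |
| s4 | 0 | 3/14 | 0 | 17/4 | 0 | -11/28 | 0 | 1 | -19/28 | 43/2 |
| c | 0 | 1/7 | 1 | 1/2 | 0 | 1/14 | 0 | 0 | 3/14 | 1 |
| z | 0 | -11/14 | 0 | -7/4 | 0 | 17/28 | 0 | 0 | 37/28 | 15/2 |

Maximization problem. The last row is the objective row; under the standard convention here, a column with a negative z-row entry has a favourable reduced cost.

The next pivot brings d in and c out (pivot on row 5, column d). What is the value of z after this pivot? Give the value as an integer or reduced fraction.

Minimum ratio for d: 1/(1/2) = 2.
z changes by −(z-row coeff of d)·ratio = −(-7/4)·2 = 7/2.
New z = 15/2 + (7/2) = 11.

11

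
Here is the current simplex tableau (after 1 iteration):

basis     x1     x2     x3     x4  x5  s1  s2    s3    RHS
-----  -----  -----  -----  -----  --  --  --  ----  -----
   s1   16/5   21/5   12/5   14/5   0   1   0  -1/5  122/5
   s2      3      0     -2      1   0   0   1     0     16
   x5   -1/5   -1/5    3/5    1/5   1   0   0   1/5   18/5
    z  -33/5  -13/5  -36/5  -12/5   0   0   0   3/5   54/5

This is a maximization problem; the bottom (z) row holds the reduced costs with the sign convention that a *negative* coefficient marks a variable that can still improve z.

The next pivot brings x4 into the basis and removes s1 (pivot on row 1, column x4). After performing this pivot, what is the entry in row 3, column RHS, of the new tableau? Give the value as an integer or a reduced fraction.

13/7

Pivot element is row 1, column x4: 14/5.
Normalize row 1: new (row 1, RHS) = (122/5)/(14/5) = 61/7.
row 3 ← row 3 − (1/5)·(new row 1): 18/5 − (1/5)·(61/7) = 13/7.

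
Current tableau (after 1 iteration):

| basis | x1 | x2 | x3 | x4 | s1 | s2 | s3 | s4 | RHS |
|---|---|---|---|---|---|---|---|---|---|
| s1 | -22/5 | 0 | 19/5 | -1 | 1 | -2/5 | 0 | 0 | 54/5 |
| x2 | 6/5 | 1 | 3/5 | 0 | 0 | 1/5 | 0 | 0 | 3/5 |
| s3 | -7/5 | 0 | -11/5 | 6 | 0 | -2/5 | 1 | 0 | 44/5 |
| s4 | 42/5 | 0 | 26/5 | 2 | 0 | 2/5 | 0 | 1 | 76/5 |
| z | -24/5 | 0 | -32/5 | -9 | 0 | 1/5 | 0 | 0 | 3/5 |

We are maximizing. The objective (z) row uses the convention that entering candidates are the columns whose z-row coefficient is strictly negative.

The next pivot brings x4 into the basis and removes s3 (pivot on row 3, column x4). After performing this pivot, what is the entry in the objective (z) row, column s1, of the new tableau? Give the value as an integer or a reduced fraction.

0

Pivot element is row 3, column x4: 6.
Normalize row 3: new (row 3, s1) = 0/6 = 0.
z-row ← z-row − (-9)·(new row 3): 0 − (-9)·0 = 0.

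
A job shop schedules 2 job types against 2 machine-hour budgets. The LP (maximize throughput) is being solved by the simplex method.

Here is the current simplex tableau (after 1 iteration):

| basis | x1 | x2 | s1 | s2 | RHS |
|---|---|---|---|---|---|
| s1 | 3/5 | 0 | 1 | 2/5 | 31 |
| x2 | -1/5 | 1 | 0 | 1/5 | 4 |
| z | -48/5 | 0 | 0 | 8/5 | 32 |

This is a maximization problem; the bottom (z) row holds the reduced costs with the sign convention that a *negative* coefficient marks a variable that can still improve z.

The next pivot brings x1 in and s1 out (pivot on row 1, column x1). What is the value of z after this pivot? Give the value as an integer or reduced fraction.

528

Minimum ratio for x1: 31/(3/5) = 155/3.
z changes by −(z-row coeff of x1)·ratio = −(-48/5)·(155/3) = 496.
New z = 32 + 496 = 528.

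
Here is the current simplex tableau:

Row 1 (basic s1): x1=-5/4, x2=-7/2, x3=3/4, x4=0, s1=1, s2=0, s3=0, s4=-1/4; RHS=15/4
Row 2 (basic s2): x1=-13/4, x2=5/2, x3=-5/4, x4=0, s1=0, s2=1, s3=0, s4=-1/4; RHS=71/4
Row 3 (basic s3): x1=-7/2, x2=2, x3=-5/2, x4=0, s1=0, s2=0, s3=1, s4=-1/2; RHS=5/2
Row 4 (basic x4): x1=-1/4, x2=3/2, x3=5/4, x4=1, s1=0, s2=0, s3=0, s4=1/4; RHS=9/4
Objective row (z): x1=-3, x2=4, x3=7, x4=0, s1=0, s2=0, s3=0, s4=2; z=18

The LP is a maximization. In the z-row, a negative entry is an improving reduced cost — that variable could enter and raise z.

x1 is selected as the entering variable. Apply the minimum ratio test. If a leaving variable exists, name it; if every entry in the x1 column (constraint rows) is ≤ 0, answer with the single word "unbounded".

unbounded

x1-column entries: row 1: -5/4, row 2: -13/4, row 3: -7/2, row 4: -1/4. All ≤ 0, so x1 can increase without bound; the LP is unbounded in this direction.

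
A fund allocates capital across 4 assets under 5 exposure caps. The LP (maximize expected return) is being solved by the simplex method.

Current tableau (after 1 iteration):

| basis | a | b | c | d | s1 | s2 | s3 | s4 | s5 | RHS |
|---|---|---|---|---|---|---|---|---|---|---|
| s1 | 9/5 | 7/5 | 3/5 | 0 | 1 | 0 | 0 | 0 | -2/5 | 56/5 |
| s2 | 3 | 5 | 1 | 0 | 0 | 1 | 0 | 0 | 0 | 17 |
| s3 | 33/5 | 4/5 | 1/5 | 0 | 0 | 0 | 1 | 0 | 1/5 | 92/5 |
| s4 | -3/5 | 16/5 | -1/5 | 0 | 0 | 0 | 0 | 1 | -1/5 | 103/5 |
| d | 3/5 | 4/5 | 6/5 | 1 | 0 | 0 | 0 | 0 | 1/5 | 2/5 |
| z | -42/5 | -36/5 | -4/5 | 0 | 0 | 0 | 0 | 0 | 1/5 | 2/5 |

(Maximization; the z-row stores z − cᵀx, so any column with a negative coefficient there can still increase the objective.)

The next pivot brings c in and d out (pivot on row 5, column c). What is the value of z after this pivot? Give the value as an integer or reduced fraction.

Minimum ratio for c: (2/5)/(6/5) = 1/3.
z changes by −(z-row coeff of c)·ratio = −(-4/5)·(1/3) = 4/15.
New z = 2/5 + (4/15) = 2/3.

2/3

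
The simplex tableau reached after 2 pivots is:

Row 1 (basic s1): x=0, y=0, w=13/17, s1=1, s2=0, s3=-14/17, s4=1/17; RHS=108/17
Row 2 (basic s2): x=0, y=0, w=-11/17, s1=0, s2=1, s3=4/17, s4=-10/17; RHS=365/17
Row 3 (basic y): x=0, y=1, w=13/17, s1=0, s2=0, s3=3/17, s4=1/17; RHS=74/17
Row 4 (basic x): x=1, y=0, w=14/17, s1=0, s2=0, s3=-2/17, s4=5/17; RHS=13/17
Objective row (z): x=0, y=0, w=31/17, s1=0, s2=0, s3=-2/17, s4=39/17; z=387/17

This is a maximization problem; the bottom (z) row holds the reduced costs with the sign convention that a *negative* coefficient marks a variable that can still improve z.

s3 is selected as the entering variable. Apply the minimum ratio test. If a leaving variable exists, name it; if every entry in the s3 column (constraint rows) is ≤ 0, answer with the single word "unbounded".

y

Ratios: row 1 (s1): entry -14/17 ≤ 0, skip; row 2 (s2): (365/17)/(4/17) = 365/4; row 3 (y): (74/17)/(3/17) = 74/3; row 4 (x): entry -2/17 ≤ 0, skip.
Minimum ratio is in the y row, so y leaves.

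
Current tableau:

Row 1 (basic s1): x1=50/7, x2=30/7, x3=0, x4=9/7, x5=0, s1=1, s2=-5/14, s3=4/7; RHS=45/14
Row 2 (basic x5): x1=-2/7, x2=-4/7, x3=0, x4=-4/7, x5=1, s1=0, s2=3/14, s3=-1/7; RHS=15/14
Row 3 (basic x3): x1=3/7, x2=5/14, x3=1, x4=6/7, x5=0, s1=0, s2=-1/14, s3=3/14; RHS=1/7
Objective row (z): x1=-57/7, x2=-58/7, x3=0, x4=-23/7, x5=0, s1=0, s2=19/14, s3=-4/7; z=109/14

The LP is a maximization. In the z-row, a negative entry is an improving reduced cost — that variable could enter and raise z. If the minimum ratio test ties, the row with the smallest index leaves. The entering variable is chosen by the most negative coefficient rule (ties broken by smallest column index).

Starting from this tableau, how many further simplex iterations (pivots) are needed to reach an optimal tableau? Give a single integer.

2

pivot: x2 in, x3 out → z = 111/10
pivot: s2 in, s1 out → z = 12
No improving column remains; optimal.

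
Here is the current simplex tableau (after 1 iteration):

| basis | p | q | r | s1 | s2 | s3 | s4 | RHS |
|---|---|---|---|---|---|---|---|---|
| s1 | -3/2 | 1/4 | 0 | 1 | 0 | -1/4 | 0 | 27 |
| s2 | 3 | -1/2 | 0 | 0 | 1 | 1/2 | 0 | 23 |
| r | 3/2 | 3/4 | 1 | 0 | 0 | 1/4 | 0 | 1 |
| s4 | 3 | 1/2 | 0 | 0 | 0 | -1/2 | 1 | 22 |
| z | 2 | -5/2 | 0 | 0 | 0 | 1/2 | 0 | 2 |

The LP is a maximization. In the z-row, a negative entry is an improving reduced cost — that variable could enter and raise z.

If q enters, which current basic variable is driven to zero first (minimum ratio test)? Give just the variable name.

Ratios: row 1 (s1): 27/(1/4) = 108; row 2 (s2): entry -1/2 ≤ 0, skip; row 3 (r): 1/(3/4) = 4/3; row 4 (s4): 22/(1/2) = 44.
Minimum ratio 4/3 is in the r row, so r leaves.

r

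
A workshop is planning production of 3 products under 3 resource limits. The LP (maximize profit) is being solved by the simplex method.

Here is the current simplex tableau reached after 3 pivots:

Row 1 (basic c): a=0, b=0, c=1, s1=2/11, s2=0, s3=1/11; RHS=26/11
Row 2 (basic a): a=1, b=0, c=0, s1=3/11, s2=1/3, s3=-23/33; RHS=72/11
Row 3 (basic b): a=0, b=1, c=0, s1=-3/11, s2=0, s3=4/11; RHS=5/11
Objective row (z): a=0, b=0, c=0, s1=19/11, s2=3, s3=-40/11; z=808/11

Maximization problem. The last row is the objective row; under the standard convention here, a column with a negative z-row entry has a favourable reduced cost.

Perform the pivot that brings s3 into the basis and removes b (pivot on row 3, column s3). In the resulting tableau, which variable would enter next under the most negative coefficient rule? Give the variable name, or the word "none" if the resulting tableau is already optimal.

s1

Pivot element 4/11. New z-row = old z-row − (-40/11)·(row 3/(4/11)).
Updated z-row coefficients: a: 0, b: 10, c: 0, s1: -1, s2: 3, s3: 0.
The most negative is -1 in column s1, so s1 would enter next.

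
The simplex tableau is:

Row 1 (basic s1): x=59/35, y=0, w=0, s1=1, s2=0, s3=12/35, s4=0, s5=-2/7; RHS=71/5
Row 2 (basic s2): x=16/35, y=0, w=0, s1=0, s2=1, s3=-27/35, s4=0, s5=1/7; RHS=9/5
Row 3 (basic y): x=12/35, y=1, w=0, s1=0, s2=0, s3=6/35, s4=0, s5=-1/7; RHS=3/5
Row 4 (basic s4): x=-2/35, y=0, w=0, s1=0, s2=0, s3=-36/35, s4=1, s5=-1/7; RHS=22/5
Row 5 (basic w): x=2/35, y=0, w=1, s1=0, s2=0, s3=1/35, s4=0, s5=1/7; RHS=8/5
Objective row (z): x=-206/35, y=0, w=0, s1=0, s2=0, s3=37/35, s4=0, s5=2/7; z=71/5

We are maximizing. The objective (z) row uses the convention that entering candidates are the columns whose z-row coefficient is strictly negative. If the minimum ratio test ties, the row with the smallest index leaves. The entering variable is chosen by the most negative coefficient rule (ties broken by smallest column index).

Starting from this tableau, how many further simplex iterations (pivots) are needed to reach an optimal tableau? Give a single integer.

3

pivot: x in, y out → z = 49/2
pivot: s5 in, s2 out → z = 31
pivot: s3 in, w out → z = 36
No improving column remains; optimal.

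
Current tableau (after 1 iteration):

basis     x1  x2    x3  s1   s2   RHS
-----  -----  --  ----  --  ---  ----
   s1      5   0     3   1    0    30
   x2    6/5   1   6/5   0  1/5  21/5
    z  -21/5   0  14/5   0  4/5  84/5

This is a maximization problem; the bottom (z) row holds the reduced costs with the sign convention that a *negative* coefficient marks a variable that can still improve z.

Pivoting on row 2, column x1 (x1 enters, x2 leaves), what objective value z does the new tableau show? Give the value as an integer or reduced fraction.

Minimum ratio for x1: (21/5)/(6/5) = 7/2.
z changes by −(z-row coeff of x1)·ratio = −(-21/5)·(7/2) = 147/10.
New z = 84/5 + (147/10) = 63/2.

63/2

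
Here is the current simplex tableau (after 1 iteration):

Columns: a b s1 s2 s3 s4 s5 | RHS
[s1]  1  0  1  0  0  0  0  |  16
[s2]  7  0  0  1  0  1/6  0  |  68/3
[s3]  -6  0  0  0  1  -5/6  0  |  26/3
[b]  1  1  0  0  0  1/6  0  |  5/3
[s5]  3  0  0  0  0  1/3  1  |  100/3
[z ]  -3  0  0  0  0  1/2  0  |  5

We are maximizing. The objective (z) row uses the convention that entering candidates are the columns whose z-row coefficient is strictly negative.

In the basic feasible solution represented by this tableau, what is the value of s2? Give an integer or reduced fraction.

s2 is basic (row 2); its value is the RHS of that row: 68/3.

68/3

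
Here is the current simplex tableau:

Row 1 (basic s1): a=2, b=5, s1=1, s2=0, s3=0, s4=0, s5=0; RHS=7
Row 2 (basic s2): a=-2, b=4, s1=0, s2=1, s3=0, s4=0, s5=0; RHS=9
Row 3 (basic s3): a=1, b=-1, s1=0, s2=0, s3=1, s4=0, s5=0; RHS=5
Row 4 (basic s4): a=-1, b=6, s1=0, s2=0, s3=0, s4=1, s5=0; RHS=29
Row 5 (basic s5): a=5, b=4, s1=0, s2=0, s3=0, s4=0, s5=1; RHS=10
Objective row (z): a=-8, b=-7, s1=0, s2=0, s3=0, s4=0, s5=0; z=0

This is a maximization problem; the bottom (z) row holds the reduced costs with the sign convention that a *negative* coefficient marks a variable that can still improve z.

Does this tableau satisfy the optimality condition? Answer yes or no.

Column a has objective-row coefficient -8, which is negative; an improving pivot exists, so not yet optimal.

no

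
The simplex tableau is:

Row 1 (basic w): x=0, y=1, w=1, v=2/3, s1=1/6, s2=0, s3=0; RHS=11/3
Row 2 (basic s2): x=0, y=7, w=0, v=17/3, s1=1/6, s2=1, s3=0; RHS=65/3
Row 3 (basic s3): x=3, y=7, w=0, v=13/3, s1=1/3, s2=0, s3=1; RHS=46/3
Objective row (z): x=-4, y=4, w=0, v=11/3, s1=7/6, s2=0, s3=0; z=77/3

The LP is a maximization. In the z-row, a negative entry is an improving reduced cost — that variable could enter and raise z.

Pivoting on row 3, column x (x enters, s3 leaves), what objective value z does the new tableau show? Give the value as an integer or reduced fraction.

Minimum ratio for x: (46/3)/3 = 46/9.
z changes by −(z-row coeff of x)·ratio = −(-4)·(46/9) = 184/9.
New z = 77/3 + (184/9) = 415/9.

415/9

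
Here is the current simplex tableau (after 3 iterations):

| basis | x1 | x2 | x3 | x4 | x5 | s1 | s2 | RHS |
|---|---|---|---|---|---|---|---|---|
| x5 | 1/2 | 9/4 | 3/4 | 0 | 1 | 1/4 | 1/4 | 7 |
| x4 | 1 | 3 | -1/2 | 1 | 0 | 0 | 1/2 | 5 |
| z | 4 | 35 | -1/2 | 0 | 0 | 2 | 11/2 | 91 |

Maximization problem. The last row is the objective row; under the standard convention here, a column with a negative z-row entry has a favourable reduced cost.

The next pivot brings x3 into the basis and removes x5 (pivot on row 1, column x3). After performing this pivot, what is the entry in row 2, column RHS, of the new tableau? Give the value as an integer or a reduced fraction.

29/3

Pivot element is row 1, column x3: 3/4.
Normalize row 1: new (row 1, RHS) = 7/(3/4) = 28/3.
row 2 ← row 2 − (-1/2)·(new row 1): 5 − (-1/2)·(28/3) = 29/3.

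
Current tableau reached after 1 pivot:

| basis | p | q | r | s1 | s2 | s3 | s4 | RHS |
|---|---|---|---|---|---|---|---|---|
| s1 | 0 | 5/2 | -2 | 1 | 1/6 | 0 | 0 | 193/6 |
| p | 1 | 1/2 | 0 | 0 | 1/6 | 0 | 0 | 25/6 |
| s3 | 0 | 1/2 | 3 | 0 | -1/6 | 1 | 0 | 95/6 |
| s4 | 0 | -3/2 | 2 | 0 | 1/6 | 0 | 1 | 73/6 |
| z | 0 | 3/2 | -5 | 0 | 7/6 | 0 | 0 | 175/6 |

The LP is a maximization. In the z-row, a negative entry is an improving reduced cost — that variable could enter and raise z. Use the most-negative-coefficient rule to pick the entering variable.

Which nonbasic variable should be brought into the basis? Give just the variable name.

Objective-row coefficients: p: 0, q: 3/2, r: -5, s1: 0, s2: 7/6, s3: 0, s4: 0.
The most negative is -5 in column r, so r enters.

r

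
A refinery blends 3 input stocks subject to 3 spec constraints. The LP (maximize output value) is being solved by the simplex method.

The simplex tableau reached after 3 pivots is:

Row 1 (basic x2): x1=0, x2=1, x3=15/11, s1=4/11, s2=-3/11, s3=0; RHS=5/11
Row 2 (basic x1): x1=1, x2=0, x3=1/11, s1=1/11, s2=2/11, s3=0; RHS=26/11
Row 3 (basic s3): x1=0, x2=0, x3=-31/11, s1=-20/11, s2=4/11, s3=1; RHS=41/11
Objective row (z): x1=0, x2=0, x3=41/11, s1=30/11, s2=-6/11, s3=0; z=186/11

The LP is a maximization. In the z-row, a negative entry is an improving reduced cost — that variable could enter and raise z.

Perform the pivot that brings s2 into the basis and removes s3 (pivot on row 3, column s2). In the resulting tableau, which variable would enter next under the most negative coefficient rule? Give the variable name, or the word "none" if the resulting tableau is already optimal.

Pivot element 4/11. New z-row = old z-row − (-6/11)·(row 3/(4/11)).
Updated z-row coefficients: x1: 0, x2: 0, x3: -1/2, s1: 0, s2: 0, s3: 3/2.
The most negative is -1/2 in column x3, so x3 would enter next.

x3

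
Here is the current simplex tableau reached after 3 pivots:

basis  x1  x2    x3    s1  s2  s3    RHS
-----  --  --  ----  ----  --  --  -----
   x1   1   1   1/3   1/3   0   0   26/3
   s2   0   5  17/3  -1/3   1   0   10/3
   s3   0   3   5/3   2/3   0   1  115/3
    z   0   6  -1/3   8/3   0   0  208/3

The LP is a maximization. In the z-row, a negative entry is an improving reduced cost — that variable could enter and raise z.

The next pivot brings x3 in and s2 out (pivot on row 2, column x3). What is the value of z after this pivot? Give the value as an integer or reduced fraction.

Minimum ratio for x3: (10/3)/(17/3) = 10/17.
z changes by −(z-row coeff of x3)·ratio = −(-1/3)·(10/17) = 10/51.
New z = 208/3 + (10/51) = 1182/17.

1182/17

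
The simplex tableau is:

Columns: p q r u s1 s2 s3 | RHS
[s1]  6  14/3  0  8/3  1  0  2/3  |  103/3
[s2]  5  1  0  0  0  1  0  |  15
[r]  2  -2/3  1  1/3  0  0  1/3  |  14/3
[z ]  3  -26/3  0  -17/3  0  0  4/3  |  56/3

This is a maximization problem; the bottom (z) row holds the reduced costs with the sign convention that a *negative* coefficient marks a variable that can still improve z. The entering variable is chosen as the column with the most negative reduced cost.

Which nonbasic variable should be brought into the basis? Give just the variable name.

q

Objective-row coefficients: p: 3, q: -26/3, r: 0, u: -17/3, s1: 0, s2: 0, s3: 4/3.
The most negative is -26/3 in column q, so q enters.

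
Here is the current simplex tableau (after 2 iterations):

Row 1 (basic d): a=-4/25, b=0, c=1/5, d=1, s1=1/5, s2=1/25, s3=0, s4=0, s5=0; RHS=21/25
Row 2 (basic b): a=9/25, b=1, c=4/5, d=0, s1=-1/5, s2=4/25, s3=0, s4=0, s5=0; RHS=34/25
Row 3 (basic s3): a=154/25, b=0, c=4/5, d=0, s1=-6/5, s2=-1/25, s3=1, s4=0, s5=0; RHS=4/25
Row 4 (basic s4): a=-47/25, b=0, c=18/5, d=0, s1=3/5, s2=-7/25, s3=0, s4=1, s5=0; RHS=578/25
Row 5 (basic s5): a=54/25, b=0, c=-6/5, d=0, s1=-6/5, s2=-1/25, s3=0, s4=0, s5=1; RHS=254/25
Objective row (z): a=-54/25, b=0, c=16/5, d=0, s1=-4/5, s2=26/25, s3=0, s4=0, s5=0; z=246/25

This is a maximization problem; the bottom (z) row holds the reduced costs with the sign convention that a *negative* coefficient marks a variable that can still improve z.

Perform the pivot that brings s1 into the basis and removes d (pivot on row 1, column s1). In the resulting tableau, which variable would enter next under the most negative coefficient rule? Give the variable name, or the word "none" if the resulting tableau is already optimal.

Pivot element 1/5. New z-row = old z-row − (-4/5)·(row 1/(1/5)).
Updated z-row coefficients: a: -14/5, b: 0, c: 4, d: 4, s1: 0, s2: 6/5, s3: 0, s4: 0, s5: 0.
The most negative is -14/5 in column a, so a would enter next.

a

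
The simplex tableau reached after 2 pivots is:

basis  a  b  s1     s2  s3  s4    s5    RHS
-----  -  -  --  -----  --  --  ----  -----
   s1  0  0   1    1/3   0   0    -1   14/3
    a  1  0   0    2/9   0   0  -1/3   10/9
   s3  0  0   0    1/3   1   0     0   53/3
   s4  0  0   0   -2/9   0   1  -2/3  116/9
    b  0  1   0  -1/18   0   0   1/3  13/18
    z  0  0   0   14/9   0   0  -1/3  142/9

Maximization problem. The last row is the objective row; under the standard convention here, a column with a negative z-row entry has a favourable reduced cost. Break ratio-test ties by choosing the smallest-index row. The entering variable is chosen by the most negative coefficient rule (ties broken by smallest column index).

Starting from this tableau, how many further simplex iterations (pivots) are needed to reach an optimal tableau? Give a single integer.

pivot: s5 in, b out → z = 33/2
No improving column remains; optimal.

1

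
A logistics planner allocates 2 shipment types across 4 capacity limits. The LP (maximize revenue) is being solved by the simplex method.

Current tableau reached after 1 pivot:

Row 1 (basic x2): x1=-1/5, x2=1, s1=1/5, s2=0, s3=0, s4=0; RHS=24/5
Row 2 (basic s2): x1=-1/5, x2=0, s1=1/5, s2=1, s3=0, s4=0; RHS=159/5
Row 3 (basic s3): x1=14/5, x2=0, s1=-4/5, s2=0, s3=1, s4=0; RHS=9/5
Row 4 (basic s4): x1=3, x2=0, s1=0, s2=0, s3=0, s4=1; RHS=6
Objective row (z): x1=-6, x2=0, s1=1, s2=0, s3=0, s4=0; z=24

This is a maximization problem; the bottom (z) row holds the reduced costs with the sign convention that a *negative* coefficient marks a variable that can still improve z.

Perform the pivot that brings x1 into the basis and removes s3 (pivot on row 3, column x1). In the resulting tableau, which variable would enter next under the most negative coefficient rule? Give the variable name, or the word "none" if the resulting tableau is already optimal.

Pivot element 14/5. New z-row = old z-row − (-6)·(row 3/(14/5)).
Updated z-row coefficients: x1: 0, x2: 0, s1: -5/7, s2: 0, s3: 15/7, s4: 0.
The most negative is -5/7 in column s1, so s1 would enter next.

s1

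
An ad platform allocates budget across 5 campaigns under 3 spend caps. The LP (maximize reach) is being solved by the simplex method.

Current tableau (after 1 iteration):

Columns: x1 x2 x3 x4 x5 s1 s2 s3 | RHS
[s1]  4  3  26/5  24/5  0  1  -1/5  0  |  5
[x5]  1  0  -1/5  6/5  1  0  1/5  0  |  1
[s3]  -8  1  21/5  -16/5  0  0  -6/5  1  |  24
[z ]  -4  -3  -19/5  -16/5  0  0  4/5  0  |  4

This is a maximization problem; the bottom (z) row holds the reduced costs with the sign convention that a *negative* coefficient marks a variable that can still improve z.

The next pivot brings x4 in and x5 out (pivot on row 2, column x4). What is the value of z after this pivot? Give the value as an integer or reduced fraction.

Minimum ratio for x4: 1/(6/5) = 5/6.
z changes by −(z-row coeff of x4)·ratio = −(-16/5)·(5/6) = 8/3.
New z = 4 + (8/3) = 20/3.

20/3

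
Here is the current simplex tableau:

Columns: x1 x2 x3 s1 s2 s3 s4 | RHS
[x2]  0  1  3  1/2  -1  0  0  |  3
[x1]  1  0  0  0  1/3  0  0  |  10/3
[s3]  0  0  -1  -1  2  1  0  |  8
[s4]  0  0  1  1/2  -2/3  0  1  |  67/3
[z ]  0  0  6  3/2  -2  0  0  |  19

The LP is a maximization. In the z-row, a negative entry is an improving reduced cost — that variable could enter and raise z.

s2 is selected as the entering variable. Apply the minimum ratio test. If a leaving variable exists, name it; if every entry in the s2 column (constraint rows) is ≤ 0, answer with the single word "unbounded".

s3

Ratios: row 1 (x2): entry -1 ≤ 0, skip; row 2 (x1): (10/3)/(1/3) = 10; row 3 (s3): 8/2 = 4; row 4 (s4): entry -2/3 ≤ 0, skip.
Minimum ratio is in the s3 row, so s3 leaves.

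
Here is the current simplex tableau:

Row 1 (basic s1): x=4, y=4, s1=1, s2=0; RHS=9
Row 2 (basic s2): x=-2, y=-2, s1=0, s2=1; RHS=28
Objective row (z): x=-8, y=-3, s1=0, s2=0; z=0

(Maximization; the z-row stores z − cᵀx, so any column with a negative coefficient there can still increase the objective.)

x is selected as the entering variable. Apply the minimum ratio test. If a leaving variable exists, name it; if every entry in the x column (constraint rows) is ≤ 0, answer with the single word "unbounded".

s1

Ratios: row 1 (s1): 9/4 = 9/4; row 2 (s2): entry -2 ≤ 0, skip.
Minimum ratio is in the s1 row, so s1 leaves.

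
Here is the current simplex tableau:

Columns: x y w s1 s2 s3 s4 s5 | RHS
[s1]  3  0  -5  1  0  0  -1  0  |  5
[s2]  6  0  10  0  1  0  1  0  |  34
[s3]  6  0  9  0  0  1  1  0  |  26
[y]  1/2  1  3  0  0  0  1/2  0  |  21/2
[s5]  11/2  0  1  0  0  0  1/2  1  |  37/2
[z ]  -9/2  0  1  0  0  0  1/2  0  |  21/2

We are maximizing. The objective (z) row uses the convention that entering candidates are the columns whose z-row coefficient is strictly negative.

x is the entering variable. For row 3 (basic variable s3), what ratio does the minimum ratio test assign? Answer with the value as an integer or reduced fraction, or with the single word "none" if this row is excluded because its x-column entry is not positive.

13/3

Ratio = RHS / (x entry) = 26 / 6 = 13/3.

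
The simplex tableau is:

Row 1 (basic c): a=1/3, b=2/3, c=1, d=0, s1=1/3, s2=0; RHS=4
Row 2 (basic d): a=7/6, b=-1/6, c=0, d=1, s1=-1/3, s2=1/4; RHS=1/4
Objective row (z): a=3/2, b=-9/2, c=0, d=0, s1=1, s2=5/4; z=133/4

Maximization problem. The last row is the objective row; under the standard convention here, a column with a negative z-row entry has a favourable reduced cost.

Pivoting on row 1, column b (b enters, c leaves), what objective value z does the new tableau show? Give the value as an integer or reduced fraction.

241/4

Minimum ratio for b: 4/(2/3) = 6.
z changes by −(z-row coeff of b)·ratio = −(-9/2)·6 = 27.
New z = 133/4 + 27 = 241/4.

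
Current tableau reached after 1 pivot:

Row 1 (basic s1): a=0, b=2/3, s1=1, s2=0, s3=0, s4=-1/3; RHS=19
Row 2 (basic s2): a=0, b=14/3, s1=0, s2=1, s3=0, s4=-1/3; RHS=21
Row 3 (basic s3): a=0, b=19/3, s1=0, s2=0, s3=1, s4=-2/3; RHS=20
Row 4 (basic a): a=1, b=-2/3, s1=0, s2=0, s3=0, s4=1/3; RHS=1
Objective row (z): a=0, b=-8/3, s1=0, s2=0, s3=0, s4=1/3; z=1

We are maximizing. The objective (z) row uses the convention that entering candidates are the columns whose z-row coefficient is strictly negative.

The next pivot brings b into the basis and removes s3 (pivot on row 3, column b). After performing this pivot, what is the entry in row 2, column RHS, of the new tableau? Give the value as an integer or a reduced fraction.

119/19

Pivot element is row 3, column b: 19/3.
Normalize row 3: new (row 3, RHS) = 20/(19/3) = 60/19.
row 2 ← row 2 − (14/3)·(new row 3): 21 − (14/3)·(60/19) = 119/19.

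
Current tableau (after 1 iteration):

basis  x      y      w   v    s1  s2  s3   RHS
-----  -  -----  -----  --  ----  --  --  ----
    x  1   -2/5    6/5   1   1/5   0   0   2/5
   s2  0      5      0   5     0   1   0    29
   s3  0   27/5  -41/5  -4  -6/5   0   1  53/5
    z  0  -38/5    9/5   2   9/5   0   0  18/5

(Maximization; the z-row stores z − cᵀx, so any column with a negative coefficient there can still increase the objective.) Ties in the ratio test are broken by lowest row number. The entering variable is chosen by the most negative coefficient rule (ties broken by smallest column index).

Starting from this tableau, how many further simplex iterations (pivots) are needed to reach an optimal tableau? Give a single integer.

2

pivot: y in, s3 out → z = 500/27
pivot: w in, x out → z = 38
No improving column remains; optimal.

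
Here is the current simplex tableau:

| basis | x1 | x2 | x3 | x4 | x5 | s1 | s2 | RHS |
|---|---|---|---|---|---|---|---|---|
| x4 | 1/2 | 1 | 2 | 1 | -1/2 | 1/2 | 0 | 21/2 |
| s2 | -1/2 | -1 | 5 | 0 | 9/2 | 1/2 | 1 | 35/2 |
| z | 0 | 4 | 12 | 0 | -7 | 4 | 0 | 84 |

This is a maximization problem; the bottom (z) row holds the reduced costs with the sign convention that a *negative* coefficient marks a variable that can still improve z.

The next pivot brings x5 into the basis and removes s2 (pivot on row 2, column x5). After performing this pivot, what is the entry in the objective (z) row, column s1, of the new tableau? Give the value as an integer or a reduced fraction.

Pivot element is row 2, column x5: 9/2.
Normalize row 2: new (row 2, s1) = (1/2)/(9/2) = 1/9.
z-row ← z-row − (-7)·(new row 2): 4 − (-7)·(1/9) = 43/9.

43/9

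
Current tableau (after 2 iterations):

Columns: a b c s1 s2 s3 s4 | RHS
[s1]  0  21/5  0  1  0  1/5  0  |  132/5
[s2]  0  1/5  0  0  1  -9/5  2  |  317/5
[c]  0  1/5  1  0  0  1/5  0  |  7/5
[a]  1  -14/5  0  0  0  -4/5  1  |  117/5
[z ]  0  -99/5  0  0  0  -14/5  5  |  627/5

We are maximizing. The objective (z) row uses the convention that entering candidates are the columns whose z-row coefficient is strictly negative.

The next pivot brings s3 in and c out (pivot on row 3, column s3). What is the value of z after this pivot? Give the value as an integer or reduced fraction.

145

Minimum ratio for s3: (7/5)/(1/5) = 7.
z changes by −(z-row coeff of s3)·ratio = −(-14/5)·7 = 98/5.
New z = 627/5 + (98/5) = 145.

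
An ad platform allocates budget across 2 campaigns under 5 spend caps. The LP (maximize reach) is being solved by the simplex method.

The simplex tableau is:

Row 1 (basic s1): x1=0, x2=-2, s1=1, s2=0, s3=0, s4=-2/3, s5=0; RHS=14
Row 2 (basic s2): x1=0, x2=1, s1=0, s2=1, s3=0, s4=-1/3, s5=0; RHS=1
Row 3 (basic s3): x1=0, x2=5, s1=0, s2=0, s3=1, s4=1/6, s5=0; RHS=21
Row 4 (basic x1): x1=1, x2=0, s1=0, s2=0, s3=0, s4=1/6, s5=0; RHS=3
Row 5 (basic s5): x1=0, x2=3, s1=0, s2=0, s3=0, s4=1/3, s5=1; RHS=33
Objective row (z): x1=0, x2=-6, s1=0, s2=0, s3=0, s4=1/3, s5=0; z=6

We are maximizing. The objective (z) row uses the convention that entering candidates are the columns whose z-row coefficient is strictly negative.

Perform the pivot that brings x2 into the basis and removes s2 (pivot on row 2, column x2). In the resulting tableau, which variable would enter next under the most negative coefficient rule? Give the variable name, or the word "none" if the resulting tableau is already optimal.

Pivot element 1. New z-row = old z-row − (-6)·(row 2/1).
Updated z-row coefficients: x1: 0, x2: 0, s1: 0, s2: 6, s3: 0, s4: -5/3, s5: 0.
The most negative is -5/3 in column s4, so s4 would enter next.

s4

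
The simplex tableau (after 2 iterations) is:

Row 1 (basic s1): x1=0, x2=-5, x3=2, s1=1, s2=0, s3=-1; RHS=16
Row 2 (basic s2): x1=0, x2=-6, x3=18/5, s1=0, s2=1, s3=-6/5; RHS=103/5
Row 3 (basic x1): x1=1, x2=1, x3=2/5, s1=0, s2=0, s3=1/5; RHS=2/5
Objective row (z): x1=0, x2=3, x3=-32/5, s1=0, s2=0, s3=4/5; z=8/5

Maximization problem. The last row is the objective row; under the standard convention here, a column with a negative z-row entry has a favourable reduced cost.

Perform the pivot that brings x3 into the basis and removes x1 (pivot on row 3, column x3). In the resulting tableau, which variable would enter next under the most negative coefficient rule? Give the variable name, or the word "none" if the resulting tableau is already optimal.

none

Pivot element 2/5. New z-row = old z-row − (-32/5)·(row 3/(2/5)).
Updated z-row coefficients: x1: 16, x2: 19, x3: 0, s1: 0, s2: 0, s3: 4.
No coefficient is strictly negative; the tableau after this pivot is optimal.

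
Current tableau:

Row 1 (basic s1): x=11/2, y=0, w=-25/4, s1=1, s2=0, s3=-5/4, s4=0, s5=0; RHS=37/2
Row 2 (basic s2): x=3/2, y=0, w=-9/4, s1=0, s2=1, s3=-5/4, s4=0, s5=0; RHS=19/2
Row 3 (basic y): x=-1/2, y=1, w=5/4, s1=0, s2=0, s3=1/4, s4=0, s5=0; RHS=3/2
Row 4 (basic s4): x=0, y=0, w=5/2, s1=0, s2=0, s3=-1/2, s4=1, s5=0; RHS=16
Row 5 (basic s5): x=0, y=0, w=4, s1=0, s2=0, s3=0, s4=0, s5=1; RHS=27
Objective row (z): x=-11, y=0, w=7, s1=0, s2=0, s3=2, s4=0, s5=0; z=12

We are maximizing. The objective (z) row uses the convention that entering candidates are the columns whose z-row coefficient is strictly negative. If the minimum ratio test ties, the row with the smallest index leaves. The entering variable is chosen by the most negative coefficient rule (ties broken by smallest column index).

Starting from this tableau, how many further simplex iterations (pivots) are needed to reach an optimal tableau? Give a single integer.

pivot: x in, s1 out → z = 49
pivot: w in, y out → z = 224/3
No improving column remains; optimal.

2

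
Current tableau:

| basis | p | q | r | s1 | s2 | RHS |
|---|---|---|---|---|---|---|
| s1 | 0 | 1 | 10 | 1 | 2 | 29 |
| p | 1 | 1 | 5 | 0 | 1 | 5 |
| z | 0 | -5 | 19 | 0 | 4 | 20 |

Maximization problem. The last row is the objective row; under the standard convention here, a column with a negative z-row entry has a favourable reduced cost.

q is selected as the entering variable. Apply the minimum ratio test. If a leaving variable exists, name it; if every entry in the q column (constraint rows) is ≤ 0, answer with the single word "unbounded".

Ratios: row 1 (s1): 29/1 = 29; row 2 (p): 5/1 = 5.
Minimum ratio is in the p row, so p leaves.

p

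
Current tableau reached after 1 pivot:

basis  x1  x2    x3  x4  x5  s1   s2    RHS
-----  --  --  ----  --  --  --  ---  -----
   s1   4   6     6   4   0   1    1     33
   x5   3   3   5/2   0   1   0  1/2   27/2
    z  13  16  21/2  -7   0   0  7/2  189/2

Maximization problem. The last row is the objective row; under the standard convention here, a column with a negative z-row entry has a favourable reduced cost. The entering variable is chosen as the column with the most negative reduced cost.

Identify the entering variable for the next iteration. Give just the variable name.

x4

Objective-row coefficients: x1: 13, x2: 16, x3: 21/2, x4: -7, x5: 0, s1: 0, s2: 7/2.
The most negative is -7 in column x4, so x4 enters.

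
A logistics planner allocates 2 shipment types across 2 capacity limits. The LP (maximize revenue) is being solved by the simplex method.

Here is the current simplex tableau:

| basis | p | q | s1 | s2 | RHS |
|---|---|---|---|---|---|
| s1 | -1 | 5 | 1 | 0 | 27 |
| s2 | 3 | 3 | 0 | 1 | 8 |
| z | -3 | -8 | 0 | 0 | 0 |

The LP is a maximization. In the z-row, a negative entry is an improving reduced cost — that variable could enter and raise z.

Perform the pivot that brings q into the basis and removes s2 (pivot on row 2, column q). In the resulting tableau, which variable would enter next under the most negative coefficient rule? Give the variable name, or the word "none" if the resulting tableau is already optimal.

none

Pivot element 3. New z-row = old z-row − (-8)·(row 2/3).
Updated z-row coefficients: p: 5, q: 0, s1: 0, s2: 8/3.
No coefficient is strictly negative; the tableau after this pivot is optimal.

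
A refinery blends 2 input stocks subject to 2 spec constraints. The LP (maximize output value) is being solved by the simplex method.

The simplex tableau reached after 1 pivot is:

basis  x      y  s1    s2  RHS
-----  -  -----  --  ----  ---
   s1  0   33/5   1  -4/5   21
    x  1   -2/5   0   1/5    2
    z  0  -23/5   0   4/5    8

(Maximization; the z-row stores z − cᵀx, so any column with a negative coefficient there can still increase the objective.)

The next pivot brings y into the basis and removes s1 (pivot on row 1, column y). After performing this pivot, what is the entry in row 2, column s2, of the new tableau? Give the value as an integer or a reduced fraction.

5/33

Pivot element is row 1, column y: 33/5.
Normalize row 1: new (row 1, s2) = (-4/5)/(33/5) = -4/33.
row 2 ← row 2 − (-2/5)·(new row 1): 1/5 − (-2/5)·(-4/33) = 5/33.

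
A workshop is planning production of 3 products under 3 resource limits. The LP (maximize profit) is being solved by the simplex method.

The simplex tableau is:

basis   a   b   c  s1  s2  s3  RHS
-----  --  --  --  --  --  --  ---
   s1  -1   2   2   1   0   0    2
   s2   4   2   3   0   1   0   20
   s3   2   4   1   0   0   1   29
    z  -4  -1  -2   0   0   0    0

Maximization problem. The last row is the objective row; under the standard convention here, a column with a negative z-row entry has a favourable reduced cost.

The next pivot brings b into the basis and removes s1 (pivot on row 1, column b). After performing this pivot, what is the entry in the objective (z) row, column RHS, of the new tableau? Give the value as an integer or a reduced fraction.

1

Pivot element is row 1, column b: 2.
Normalize row 1: new (row 1, RHS) = 2/2 = 1.
z-row ← z-row − (-1)·(new row 1): 0 − (-1)·1 = 1.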